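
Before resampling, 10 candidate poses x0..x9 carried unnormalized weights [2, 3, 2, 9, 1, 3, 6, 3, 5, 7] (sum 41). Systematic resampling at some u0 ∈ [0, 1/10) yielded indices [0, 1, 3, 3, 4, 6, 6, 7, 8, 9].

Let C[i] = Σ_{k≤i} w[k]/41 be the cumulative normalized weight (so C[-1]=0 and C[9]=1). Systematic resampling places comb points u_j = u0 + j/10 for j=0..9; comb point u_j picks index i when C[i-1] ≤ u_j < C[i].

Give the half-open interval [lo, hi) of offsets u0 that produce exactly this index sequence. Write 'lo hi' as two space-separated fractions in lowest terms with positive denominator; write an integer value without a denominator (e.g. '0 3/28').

C = [2/41, 5/41, 7/41, 16/41, 17/41, 20/41, 26/41, 29/41, 34/41, 1]
j=0 picked index 0: u0 ∈ [0, 2/41)
j=1 picked index 1: u0 ∈ [-21/410, 9/410)
j=2 picked index 3: u0 ∈ [-6/205, 39/205)
j=3 picked index 3: u0 ∈ [-53/410, 37/410)
j=4 picked index 4: u0 ∈ [-2/205, 3/205)
j=5 picked index 6: u0 ∈ [-1/82, 11/82)
j=6 picked index 6: u0 ∈ [-23/205, 7/205)
j=7 picked index 7: u0 ∈ [-27/410, 3/410)
j=8 picked index 8: u0 ∈ [-19/205, 6/205)
j=9 picked index 9: u0 ∈ [-29/410, 1/10)
intersection: [0, 3/410)

0 3/410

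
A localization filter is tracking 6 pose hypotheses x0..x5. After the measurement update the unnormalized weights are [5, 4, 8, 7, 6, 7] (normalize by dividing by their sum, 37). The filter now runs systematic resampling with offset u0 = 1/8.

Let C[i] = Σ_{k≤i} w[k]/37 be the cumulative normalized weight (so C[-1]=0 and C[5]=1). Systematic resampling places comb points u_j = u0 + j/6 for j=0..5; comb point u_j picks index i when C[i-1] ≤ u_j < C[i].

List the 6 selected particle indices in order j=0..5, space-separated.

C = [5/37, 9/37, 17/37, 24/37, 30/37, 1]
j=0: u_0=1/8 ∈ [0, 5/37) → index 0
j=1: u_1=7/24 ∈ [9/37, 17/37) → index 2
j=2: u_2=11/24 ∈ [9/37, 17/37) → index 2
j=3: u_3=5/8 ∈ [17/37, 24/37) → index 3
j=4: u_4=19/24 ∈ [24/37, 30/37) → index 4
j=5: u_5=23/24 ∈ [30/37, 1) → index 5

0 2 2 3 4 5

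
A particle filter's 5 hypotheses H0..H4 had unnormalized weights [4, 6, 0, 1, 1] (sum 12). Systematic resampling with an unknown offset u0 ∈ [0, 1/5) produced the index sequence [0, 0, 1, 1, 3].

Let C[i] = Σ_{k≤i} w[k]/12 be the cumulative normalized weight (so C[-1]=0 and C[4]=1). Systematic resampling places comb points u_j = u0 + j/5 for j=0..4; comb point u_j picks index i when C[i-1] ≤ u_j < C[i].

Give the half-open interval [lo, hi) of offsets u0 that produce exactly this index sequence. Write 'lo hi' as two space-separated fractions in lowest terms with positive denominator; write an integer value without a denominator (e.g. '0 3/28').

C = [1/3, 5/6, 5/6, 11/12, 1]
j=0 picked index 0: u0 ∈ [0, 1/3)
j=1 picked index 0: u0 ∈ [-1/5, 2/15)
j=2 picked index 1: u0 ∈ [-1/15, 13/30)
j=3 picked index 1: u0 ∈ [-4/15, 7/30)
j=4 picked index 3: u0 ∈ [1/30, 7/60)
intersection: [1/30, 7/60)

1/30 7/60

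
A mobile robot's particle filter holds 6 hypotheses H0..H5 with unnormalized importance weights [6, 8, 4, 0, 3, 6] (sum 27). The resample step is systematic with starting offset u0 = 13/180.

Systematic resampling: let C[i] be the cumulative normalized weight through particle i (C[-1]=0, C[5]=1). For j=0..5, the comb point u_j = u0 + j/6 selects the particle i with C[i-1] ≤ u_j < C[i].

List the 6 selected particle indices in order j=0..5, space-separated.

C = [2/9, 14/27, 2/3, 2/3, 7/9, 1]
j=0: u_0=13/180 ∈ [0, 2/9) → index 0
j=1: u_1=43/180 ∈ [2/9, 14/27) → index 1
j=2: u_2=73/180 ∈ [2/9, 14/27) → index 1
j=3: u_3=103/180 ∈ [14/27, 2/3) → index 2
j=4: u_4=133/180 ∈ [2/3, 7/9) → index 4
j=5: u_5=163/180 ∈ [7/9, 1) → index 5

0 1 1 2 4 5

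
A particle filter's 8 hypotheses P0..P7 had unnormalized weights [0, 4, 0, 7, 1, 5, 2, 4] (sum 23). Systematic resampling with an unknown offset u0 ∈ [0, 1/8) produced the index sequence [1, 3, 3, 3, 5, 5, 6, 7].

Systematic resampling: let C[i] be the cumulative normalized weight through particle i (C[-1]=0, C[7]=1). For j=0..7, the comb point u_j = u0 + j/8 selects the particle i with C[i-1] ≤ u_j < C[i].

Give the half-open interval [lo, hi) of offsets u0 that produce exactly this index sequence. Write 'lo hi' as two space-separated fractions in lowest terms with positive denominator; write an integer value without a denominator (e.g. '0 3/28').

9/184 7/92

C = [0, 4/23, 4/23, 11/23, 12/23, 17/23, 19/23, 1]
j=0 picked index 1: u0 ∈ [0, 4/23)
j=1 picked index 3: u0 ∈ [9/184, 65/184)
j=2 picked index 3: u0 ∈ [-7/92, 21/92)
j=3 picked index 3: u0 ∈ [-37/184, 19/184)
j=4 picked index 5: u0 ∈ [1/46, 11/46)
j=5 picked index 5: u0 ∈ [-19/184, 21/184)
j=6 picked index 6: u0 ∈ [-1/92, 7/92)
j=7 picked index 7: u0 ∈ [-9/184, 1/8)
intersection: [9/184, 7/92)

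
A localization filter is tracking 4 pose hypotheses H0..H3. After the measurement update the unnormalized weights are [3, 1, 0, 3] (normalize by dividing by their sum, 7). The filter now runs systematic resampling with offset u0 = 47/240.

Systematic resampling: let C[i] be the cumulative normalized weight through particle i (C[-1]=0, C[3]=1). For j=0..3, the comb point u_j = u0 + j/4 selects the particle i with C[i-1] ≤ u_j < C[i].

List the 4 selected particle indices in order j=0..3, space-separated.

0 1 3 3

C = [3/7, 4/7, 4/7, 1]
j=0: u_0=47/240 ∈ [0, 3/7) → index 0
j=1: u_1=107/240 ∈ [3/7, 4/7) → index 1
j=2: u_2=167/240 ∈ [4/7, 1) → index 3
j=3: u_3=227/240 ∈ [4/7, 1) → index 3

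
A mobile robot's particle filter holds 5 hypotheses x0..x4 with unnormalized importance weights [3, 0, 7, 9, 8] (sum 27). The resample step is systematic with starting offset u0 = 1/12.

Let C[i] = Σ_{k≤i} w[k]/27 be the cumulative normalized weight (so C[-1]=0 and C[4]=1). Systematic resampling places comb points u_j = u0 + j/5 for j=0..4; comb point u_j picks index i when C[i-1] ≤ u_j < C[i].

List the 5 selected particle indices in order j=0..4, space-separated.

C = [1/9, 1/9, 10/27, 19/27, 1]
j=0: u_0=1/12 ∈ [0, 1/9) → index 0
j=1: u_1=17/60 ∈ [1/9, 10/27) → index 2
j=2: u_2=29/60 ∈ [10/27, 19/27) → index 3
j=3: u_3=41/60 ∈ [10/27, 19/27) → index 3
j=4: u_4=53/60 ∈ [19/27, 1) → index 4

0 2 3 3 4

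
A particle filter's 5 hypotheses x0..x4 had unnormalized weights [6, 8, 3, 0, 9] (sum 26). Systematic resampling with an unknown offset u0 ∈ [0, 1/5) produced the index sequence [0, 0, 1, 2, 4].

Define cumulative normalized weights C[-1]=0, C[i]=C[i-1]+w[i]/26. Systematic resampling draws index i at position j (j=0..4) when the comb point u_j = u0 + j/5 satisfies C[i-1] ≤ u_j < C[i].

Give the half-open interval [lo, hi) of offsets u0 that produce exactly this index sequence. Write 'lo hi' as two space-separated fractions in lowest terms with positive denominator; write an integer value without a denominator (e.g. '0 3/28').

0 2/65

C = [3/13, 7/13, 17/26, 17/26, 1]
j=0 picked index 0: u0 ∈ [0, 3/13)
j=1 picked index 0: u0 ∈ [-1/5, 2/65)
j=2 picked index 1: u0 ∈ [-11/65, 9/65)
j=3 picked index 2: u0 ∈ [-4/65, 7/130)
j=4 picked index 4: u0 ∈ [-19/130, 1/5)
intersection: [0, 2/65)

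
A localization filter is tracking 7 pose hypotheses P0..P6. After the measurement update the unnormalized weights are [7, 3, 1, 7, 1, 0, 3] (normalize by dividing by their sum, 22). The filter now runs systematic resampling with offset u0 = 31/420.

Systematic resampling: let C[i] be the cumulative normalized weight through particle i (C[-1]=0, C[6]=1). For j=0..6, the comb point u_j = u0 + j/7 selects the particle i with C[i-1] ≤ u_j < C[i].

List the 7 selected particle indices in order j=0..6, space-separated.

0 0 1 3 3 3 6

C = [7/22, 5/11, 1/2, 9/11, 19/22, 19/22, 1]
j=0: u_0=31/420 ∈ [0, 7/22) → index 0
j=1: u_1=13/60 ∈ [0, 7/22) → index 0
j=2: u_2=151/420 ∈ [7/22, 5/11) → index 1
j=3: u_3=211/420 ∈ [1/2, 9/11) → index 3
j=4: u_4=271/420 ∈ [1/2, 9/11) → index 3
j=5: u_5=331/420 ∈ [1/2, 9/11) → index 3
j=6: u_6=391/420 ∈ [19/22, 1) → index 6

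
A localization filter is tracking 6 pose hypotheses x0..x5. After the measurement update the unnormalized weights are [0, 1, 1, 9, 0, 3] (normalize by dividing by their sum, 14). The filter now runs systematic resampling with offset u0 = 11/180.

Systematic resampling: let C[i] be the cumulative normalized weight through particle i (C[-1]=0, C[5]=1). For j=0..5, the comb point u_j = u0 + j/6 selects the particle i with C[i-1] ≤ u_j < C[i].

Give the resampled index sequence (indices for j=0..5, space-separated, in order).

1 3 3 3 3 5

C = [0, 1/14, 1/7, 11/14, 11/14, 1]
j=0: u_0=11/180 ∈ [0, 1/14) → index 1
j=1: u_1=41/180 ∈ [1/7, 11/14) → index 3
j=2: u_2=71/180 ∈ [1/7, 11/14) → index 3
j=3: u_3=101/180 ∈ [1/7, 11/14) → index 3
j=4: u_4=131/180 ∈ [1/7, 11/14) → index 3
j=5: u_5=161/180 ∈ [11/14, 1) → index 5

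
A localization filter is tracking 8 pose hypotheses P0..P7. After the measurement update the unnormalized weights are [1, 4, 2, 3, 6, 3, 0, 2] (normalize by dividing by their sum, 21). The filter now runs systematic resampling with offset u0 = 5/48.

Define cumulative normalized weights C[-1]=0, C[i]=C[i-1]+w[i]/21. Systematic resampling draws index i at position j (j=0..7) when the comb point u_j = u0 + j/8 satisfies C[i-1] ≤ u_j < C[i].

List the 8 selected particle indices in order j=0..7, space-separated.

1 1 3 4 4 4 5 7

C = [1/21, 5/21, 1/3, 10/21, 16/21, 19/21, 19/21, 1]
j=0: u_0=5/48 ∈ [1/21, 5/21) → index 1
j=1: u_1=11/48 ∈ [1/21, 5/21) → index 1
j=2: u_2=17/48 ∈ [1/3, 10/21) → index 3
j=3: u_3=23/48 ∈ [10/21, 16/21) → index 4
j=4: u_4=29/48 ∈ [10/21, 16/21) → index 4
j=5: u_5=35/48 ∈ [10/21, 16/21) → index 4
j=6: u_6=41/48 ∈ [16/21, 19/21) → index 5
j=7: u_7=47/48 ∈ [19/21, 1) → index 7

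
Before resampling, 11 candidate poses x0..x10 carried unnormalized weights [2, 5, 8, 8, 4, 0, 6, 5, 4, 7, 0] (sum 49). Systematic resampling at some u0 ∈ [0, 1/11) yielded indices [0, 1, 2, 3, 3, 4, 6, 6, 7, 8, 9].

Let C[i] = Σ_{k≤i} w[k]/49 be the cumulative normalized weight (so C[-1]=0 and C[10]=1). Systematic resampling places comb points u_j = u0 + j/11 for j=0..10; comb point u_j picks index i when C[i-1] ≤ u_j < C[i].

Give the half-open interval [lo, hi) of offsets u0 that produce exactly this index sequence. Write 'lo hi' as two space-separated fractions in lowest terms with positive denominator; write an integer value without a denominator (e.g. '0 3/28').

18/539 20/539

C = [2/49, 1/7, 15/49, 23/49, 27/49, 27/49, 33/49, 38/49, 6/7, 1, 1]
j=0 picked index 0: u0 ∈ [0, 2/49)
j=1 picked index 1: u0 ∈ [-27/539, 4/77)
j=2 picked index 2: u0 ∈ [-3/77, 67/539)
j=3 picked index 3: u0 ∈ [18/539, 106/539)
j=4 picked index 3: u0 ∈ [-31/539, 57/539)
j=5 picked index 4: u0 ∈ [8/539, 52/539)
j=6 picked index 6: u0 ∈ [3/539, 69/539)
j=7 picked index 6: u0 ∈ [-46/539, 20/539)
j=8 picked index 7: u0 ∈ [-29/539, 26/539)
j=9 picked index 8: u0 ∈ [-23/539, 3/77)
j=10 picked index 9: u0 ∈ [-4/77, 1/11)
intersection: [18/539, 20/539)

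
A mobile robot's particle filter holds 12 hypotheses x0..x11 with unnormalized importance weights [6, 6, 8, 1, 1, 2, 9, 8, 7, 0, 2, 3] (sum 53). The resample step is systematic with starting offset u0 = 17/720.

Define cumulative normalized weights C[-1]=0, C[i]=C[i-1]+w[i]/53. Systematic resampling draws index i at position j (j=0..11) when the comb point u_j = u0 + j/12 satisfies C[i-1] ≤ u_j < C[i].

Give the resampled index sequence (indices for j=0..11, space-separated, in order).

0 0 1 2 2 5 6 6 7 8 8 10

C = [6/53, 12/53, 20/53, 21/53, 22/53, 24/53, 33/53, 41/53, 48/53, 48/53, 50/53, 1]
j=0: u_0=17/720 ∈ [0, 6/53) → index 0
j=1: u_1=77/720 ∈ [0, 6/53) → index 0
j=2: u_2=137/720 ∈ [6/53, 12/53) → index 1
j=3: u_3=197/720 ∈ [12/53, 20/53) → index 2
j=4: u_4=257/720 ∈ [12/53, 20/53) → index 2
j=5: u_5=317/720 ∈ [22/53, 24/53) → index 5
j=6: u_6=377/720 ∈ [24/53, 33/53) → index 6
j=7: u_7=437/720 ∈ [24/53, 33/53) → index 6
j=8: u_8=497/720 ∈ [33/53, 41/53) → index 7
j=9: u_9=557/720 ∈ [41/53, 48/53) → index 8
j=10: u_10=617/720 ∈ [41/53, 48/53) → index 8
j=11: u_11=677/720 ∈ [48/53, 50/53) → index 10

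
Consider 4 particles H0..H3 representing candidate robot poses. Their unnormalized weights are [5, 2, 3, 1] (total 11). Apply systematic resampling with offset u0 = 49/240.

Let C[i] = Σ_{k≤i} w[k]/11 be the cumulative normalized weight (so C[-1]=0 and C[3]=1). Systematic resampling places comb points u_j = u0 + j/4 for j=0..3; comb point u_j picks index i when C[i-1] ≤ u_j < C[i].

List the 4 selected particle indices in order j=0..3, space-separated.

C = [5/11, 7/11, 10/11, 1]
j=0: u_0=49/240 ∈ [0, 5/11) → index 0
j=1: u_1=109/240 ∈ [0, 5/11) → index 0
j=2: u_2=169/240 ∈ [7/11, 10/11) → index 2
j=3: u_3=229/240 ∈ [10/11, 1) → index 3

0 0 2 3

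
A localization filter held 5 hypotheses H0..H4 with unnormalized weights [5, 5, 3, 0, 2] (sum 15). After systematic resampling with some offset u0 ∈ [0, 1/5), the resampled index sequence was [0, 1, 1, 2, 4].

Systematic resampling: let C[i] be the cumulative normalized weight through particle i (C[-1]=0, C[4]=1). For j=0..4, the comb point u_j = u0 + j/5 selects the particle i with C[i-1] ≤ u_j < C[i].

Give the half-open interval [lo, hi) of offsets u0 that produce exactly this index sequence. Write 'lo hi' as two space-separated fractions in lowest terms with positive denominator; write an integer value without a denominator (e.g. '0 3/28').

C = [1/3, 2/3, 13/15, 13/15, 1]
j=0 picked index 0: u0 ∈ [0, 1/3)
j=1 picked index 1: u0 ∈ [2/15, 7/15)
j=2 picked index 1: u0 ∈ [-1/15, 4/15)
j=3 picked index 2: u0 ∈ [1/15, 4/15)
j=4 picked index 4: u0 ∈ [1/15, 1/5)
intersection: [2/15, 1/5)

2/15 1/5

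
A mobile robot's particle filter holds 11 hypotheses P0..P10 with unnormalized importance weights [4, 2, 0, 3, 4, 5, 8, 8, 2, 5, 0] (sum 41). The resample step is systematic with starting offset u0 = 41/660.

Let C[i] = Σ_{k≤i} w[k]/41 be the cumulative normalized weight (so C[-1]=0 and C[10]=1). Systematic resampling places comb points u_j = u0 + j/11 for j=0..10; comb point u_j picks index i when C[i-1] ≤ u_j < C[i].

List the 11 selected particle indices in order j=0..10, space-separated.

0 3 4 5 5 6 6 7 7 9 9

C = [4/41, 6/41, 6/41, 9/41, 13/41, 18/41, 26/41, 34/41, 36/41, 1, 1]
j=0: u_0=41/660 ∈ [0, 4/41) → index 0
j=1: u_1=101/660 ∈ [6/41, 9/41) → index 3
j=2: u_2=161/660 ∈ [9/41, 13/41) → index 4
j=3: u_3=221/660 ∈ [13/41, 18/41) → index 5
j=4: u_4=281/660 ∈ [13/41, 18/41) → index 5
j=5: u_5=31/60 ∈ [18/41, 26/41) → index 6
j=6: u_6=401/660 ∈ [18/41, 26/41) → index 6
j=7: u_7=461/660 ∈ [26/41, 34/41) → index 7
j=8: u_8=521/660 ∈ [26/41, 34/41) → index 7
j=9: u_9=581/660 ∈ [36/41, 1) → index 9
j=10: u_10=641/660 ∈ [36/41, 1) → index 9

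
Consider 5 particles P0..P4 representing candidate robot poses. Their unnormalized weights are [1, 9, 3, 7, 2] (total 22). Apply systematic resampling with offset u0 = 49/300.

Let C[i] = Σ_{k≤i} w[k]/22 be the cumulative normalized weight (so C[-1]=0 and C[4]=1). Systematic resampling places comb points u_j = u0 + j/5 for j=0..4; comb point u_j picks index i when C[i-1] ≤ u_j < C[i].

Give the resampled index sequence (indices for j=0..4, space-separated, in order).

C = [1/22, 5/11, 13/22, 10/11, 1]
j=0: u_0=49/300 ∈ [1/22, 5/11) → index 1
j=1: u_1=109/300 ∈ [1/22, 5/11) → index 1
j=2: u_2=169/300 ∈ [5/11, 13/22) → index 2
j=3: u_3=229/300 ∈ [13/22, 10/11) → index 3
j=4: u_4=289/300 ∈ [10/11, 1) → index 4

1 1 2 3 4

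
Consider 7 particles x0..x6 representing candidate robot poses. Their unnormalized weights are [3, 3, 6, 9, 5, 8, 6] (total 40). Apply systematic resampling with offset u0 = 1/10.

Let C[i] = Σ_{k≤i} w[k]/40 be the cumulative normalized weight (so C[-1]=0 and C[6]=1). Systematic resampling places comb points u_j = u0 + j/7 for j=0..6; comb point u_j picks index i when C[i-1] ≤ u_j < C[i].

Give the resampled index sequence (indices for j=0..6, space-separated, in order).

1 2 3 4 5 5 6

C = [3/40, 3/20, 3/10, 21/40, 13/20, 17/20, 1]
j=0: u_0=1/10 ∈ [3/40, 3/20) → index 1
j=1: u_1=17/70 ∈ [3/20, 3/10) → index 2
j=2: u_2=27/70 ∈ [3/10, 21/40) → index 3
j=3: u_3=37/70 ∈ [21/40, 13/20) → index 4
j=4: u_4=47/70 ∈ [13/20, 17/20) → index 5
j=5: u_5=57/70 ∈ [13/20, 17/20) → index 5
j=6: u_6=67/70 ∈ [17/20, 1) → index 6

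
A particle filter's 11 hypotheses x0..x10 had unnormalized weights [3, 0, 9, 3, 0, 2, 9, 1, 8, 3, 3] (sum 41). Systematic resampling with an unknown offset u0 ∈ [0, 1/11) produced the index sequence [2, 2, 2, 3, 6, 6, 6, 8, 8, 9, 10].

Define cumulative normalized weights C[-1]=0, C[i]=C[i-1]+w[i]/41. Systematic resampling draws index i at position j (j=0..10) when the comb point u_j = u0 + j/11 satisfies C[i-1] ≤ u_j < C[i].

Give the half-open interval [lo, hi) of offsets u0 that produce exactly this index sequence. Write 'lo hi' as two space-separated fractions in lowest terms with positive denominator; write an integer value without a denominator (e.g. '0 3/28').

C = [3/41, 3/41, 12/41, 15/41, 15/41, 17/41, 26/41, 27/41, 35/41, 38/41, 1]
j=0 picked index 2: u0 ∈ [3/41, 12/41)
j=1 picked index 2: u0 ∈ [-8/451, 91/451)
j=2 picked index 2: u0 ∈ [-49/451, 50/451)
j=3 picked index 3: u0 ∈ [9/451, 42/451)
j=4 picked index 6: u0 ∈ [23/451, 122/451)
j=5 picked index 6: u0 ∈ [-18/451, 81/451)
j=6 picked index 6: u0 ∈ [-59/451, 40/451)
j=7 picked index 8: u0 ∈ [10/451, 98/451)
j=8 picked index 8: u0 ∈ [-31/451, 57/451)
j=9 picked index 9: u0 ∈ [16/451, 49/451)
j=10 picked index 10: u0 ∈ [8/451, 1/11)
intersection: [3/41, 40/451)

3/41 40/451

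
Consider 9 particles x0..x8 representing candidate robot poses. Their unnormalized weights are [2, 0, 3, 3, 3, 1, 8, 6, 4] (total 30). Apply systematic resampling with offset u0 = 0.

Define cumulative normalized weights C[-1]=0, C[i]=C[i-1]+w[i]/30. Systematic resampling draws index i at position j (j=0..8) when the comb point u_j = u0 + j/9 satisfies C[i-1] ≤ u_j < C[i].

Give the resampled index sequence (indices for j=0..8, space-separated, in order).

C = [1/15, 1/15, 1/6, 4/15, 11/30, 2/5, 2/3, 13/15, 1]
j=0: u_0=0 ∈ [0, 1/15) → index 0
j=1: u_1=1/9 ∈ [1/15, 1/6) → index 2
j=2: u_2=2/9 ∈ [1/6, 4/15) → index 3
j=3: u_3=1/3 ∈ [4/15, 11/30) → index 4
j=4: u_4=4/9 ∈ [2/5, 2/3) → index 6
j=5: u_5=5/9 ∈ [2/5, 2/3) → index 6
j=6: u_6=2/3 ∈ [2/3, 13/15) → index 7
j=7: u_7=7/9 ∈ [2/3, 13/15) → index 7
j=8: u_8=8/9 ∈ [13/15, 1) → index 8

0 2 3 4 6 6 7 7 8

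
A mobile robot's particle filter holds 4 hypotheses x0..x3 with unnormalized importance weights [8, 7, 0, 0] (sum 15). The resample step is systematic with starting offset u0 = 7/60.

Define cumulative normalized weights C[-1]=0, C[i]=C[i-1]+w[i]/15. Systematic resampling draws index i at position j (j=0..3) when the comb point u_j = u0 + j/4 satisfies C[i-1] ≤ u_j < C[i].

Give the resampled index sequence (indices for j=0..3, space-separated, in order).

0 0 1 1

C = [8/15, 1, 1, 1]
j=0: u_0=7/60 ∈ [0, 8/15) → index 0
j=1: u_1=11/30 ∈ [0, 8/15) → index 0
j=2: u_2=37/60 ∈ [8/15, 1) → index 1
j=3: u_3=13/15 ∈ [8/15, 1) → index 1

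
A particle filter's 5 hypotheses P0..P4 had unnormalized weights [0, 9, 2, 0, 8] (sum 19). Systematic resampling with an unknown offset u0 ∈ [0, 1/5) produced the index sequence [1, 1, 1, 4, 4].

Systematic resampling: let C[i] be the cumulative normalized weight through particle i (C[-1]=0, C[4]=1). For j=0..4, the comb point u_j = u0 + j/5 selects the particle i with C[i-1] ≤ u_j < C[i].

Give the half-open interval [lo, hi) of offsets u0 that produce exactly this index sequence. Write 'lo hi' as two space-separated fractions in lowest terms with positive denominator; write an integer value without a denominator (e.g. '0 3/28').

0 7/95

C = [0, 9/19, 11/19, 11/19, 1]
j=0 picked index 1: u0 ∈ [0, 9/19)
j=1 picked index 1: u0 ∈ [-1/5, 26/95)
j=2 picked index 1: u0 ∈ [-2/5, 7/95)
j=3 picked index 4: u0 ∈ [-2/95, 2/5)
j=4 picked index 4: u0 ∈ [-21/95, 1/5)
intersection: [0, 7/95)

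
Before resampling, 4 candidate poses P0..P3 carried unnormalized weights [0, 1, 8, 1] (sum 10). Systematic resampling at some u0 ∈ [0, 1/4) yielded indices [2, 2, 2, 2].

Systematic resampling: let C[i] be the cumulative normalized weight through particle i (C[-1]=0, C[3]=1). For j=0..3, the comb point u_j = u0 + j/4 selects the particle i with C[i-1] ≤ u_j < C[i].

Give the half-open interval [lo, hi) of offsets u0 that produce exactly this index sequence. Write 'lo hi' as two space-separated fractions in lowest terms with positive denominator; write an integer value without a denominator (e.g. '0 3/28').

1/10 3/20

C = [0, 1/10, 9/10, 1]
j=0 picked index 2: u0 ∈ [1/10, 9/10)
j=1 picked index 2: u0 ∈ [-3/20, 13/20)
j=2 picked index 2: u0 ∈ [-2/5, 2/5)
j=3 picked index 2: u0 ∈ [-13/20, 3/20)
intersection: [1/10, 3/20)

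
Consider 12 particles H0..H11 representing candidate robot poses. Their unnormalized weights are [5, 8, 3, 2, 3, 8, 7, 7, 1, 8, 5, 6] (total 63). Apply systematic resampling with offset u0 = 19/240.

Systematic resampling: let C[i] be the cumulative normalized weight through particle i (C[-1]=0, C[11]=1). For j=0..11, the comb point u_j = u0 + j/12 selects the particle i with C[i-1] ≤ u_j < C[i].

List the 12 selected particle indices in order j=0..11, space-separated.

0 1 2 4 5 6 7 7 9 10 11 11

C = [5/63, 13/63, 16/63, 2/7, 1/3, 29/63, 4/7, 43/63, 44/63, 52/63, 19/21, 1]
j=0: u_0=19/240 ∈ [0, 5/63) → index 0
j=1: u_1=13/80 ∈ [5/63, 13/63) → index 1
j=2: u_2=59/240 ∈ [13/63, 16/63) → index 2
j=3: u_3=79/240 ∈ [2/7, 1/3) → index 4
j=4: u_4=33/80 ∈ [1/3, 29/63) → index 5
j=5: u_5=119/240 ∈ [29/63, 4/7) → index 6
j=6: u_6=139/240 ∈ [4/7, 43/63) → index 7
j=7: u_7=53/80 ∈ [4/7, 43/63) → index 7
j=8: u_8=179/240 ∈ [44/63, 52/63) → index 9
j=9: u_9=199/240 ∈ [52/63, 19/21) → index 10
j=10: u_10=73/80 ∈ [19/21, 1) → index 11
j=11: u_11=239/240 ∈ [19/21, 1) → index 11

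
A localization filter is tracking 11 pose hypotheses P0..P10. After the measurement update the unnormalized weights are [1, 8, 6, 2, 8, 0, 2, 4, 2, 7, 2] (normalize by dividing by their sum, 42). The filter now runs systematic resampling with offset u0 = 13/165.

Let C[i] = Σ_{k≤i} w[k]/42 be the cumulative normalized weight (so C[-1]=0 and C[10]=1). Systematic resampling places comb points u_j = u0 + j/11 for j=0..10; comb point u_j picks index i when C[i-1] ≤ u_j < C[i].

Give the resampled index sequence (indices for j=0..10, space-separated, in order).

1 1 2 2 4 4 6 7 9 9 10

C = [1/42, 3/14, 5/14, 17/42, 25/42, 25/42, 9/14, 31/42, 11/14, 20/21, 1]
j=0: u_0=13/165 ∈ [1/42, 3/14) → index 1
j=1: u_1=28/165 ∈ [1/42, 3/14) → index 1
j=2: u_2=43/165 ∈ [3/14, 5/14) → index 2
j=3: u_3=58/165 ∈ [3/14, 5/14) → index 2
j=4: u_4=73/165 ∈ [17/42, 25/42) → index 4
j=5: u_5=8/15 ∈ [17/42, 25/42) → index 4
j=6: u_6=103/165 ∈ [25/42, 9/14) → index 6
j=7: u_7=118/165 ∈ [9/14, 31/42) → index 7
j=8: u_8=133/165 ∈ [11/14, 20/21) → index 9
j=9: u_9=148/165 ∈ [11/14, 20/21) → index 9
j=10: u_10=163/165 ∈ [20/21, 1) → index 10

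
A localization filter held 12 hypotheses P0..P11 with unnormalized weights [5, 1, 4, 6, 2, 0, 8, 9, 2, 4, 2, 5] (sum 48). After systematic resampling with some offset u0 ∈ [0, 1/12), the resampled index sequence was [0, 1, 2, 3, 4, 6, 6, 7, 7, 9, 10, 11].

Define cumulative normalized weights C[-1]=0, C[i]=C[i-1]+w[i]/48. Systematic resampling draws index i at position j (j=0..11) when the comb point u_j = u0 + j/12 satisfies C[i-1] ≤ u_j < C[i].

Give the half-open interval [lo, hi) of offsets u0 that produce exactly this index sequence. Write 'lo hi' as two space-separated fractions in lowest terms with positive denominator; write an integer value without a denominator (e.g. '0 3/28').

C = [5/48, 1/8, 5/24, 1/3, 3/8, 3/8, 13/24, 35/48, 37/48, 41/48, 43/48, 1]
j=0 picked index 0: u0 ∈ [0, 5/48)
j=1 picked index 1: u0 ∈ [1/48, 1/24)
j=2 picked index 2: u0 ∈ [-1/24, 1/24)
j=3 picked index 3: u0 ∈ [-1/24, 1/12)
j=4 picked index 4: u0 ∈ [0, 1/24)
j=5 picked index 6: u0 ∈ [-1/24, 1/8)
j=6 picked index 6: u0 ∈ [-1/8, 1/24)
j=7 picked index 7: u0 ∈ [-1/24, 7/48)
j=8 picked index 7: u0 ∈ [-1/8, 1/16)
j=9 picked index 9: u0 ∈ [1/48, 5/48)
j=10 picked index 10: u0 ∈ [1/48, 1/16)
j=11 picked index 11: u0 ∈ [-1/48, 1/12)
intersection: [1/48, 1/24)

1/48 1/24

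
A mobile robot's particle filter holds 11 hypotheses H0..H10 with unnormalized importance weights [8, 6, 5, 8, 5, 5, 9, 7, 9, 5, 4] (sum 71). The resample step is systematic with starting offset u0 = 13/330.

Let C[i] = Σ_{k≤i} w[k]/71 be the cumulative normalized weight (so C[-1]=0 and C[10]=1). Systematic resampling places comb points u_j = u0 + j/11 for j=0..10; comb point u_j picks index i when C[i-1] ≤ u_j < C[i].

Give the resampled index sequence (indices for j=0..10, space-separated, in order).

C = [8/71, 14/71, 19/71, 27/71, 32/71, 37/71, 46/71, 53/71, 62/71, 67/71, 1]
j=0: u_0=13/330 ∈ [0, 8/71) → index 0
j=1: u_1=43/330 ∈ [8/71, 14/71) → index 1
j=2: u_2=73/330 ∈ [14/71, 19/71) → index 2
j=3: u_3=103/330 ∈ [19/71, 27/71) → index 3
j=4: u_4=133/330 ∈ [27/71, 32/71) → index 4
j=5: u_5=163/330 ∈ [32/71, 37/71) → index 5
j=6: u_6=193/330 ∈ [37/71, 46/71) → index 6
j=7: u_7=223/330 ∈ [46/71, 53/71) → index 7
j=8: u_8=23/30 ∈ [53/71, 62/71) → index 8
j=9: u_9=283/330 ∈ [53/71, 62/71) → index 8
j=10: u_10=313/330 ∈ [67/71, 1) → index 10

0 1 2 3 4 5 6 7 8 8 10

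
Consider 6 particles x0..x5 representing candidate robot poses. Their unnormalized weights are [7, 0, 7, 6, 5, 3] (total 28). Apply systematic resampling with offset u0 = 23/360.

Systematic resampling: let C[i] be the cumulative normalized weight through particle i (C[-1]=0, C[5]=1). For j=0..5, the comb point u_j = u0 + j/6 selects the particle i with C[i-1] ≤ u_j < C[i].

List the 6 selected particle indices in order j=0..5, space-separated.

C = [1/4, 1/4, 1/2, 5/7, 25/28, 1]
j=0: u_0=23/360 ∈ [0, 1/4) → index 0
j=1: u_1=83/360 ∈ [0, 1/4) → index 0
j=2: u_2=143/360 ∈ [1/4, 1/2) → index 2
j=3: u_3=203/360 ∈ [1/2, 5/7) → index 3
j=4: u_4=263/360 ∈ [5/7, 25/28) → index 4
j=5: u_5=323/360 ∈ [25/28, 1) → index 5

0 0 2 3 4 5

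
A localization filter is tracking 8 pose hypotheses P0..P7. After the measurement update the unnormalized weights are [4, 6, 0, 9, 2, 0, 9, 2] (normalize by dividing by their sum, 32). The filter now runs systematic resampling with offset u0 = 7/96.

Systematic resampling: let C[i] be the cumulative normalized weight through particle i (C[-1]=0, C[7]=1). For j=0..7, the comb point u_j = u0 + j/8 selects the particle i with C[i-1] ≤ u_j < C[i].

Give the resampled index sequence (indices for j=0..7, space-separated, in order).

C = [1/8, 5/16, 5/16, 19/32, 21/32, 21/32, 15/16, 1]
j=0: u_0=7/96 ∈ [0, 1/8) → index 0
j=1: u_1=19/96 ∈ [1/8, 5/16) → index 1
j=2: u_2=31/96 ∈ [5/16, 19/32) → index 3
j=3: u_3=43/96 ∈ [5/16, 19/32) → index 3
j=4: u_4=55/96 ∈ [5/16, 19/32) → index 3
j=5: u_5=67/96 ∈ [21/32, 15/16) → index 6
j=6: u_6=79/96 ∈ [21/32, 15/16) → index 6
j=7: u_7=91/96 ∈ [15/16, 1) → index 7

0 1 3 3 3 6 6 7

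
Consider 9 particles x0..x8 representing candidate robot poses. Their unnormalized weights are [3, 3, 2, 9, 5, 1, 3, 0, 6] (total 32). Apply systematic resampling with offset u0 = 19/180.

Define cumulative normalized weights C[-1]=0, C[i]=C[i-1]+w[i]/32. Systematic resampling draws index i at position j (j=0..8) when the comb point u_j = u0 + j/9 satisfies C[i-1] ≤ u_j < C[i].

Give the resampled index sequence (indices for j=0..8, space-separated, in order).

1 2 3 3 4 4 6 8 8

C = [3/32, 3/16, 1/4, 17/32, 11/16, 23/32, 13/16, 13/16, 1]
j=0: u_0=19/180 ∈ [3/32, 3/16) → index 1
j=1: u_1=13/60 ∈ [3/16, 1/4) → index 2
j=2: u_2=59/180 ∈ [1/4, 17/32) → index 3
j=3: u_3=79/180 ∈ [1/4, 17/32) → index 3
j=4: u_4=11/20 ∈ [17/32, 11/16) → index 4
j=5: u_5=119/180 ∈ [17/32, 11/16) → index 4
j=6: u_6=139/180 ∈ [23/32, 13/16) → index 6
j=7: u_7=53/60 ∈ [13/16, 1) → index 8
j=8: u_8=179/180 ∈ [13/16, 1) → index 8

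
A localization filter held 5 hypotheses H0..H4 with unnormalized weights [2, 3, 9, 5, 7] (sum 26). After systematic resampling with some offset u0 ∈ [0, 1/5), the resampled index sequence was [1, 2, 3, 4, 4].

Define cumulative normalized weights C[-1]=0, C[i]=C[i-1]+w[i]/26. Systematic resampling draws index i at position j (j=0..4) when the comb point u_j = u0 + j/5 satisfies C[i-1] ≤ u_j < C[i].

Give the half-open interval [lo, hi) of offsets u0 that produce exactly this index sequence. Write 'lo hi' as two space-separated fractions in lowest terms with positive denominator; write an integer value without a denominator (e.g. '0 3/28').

9/65 5/26

C = [1/13, 5/26, 7/13, 19/26, 1]
j=0 picked index 1: u0 ∈ [1/13, 5/26)
j=1 picked index 2: u0 ∈ [-1/130, 22/65)
j=2 picked index 3: u0 ∈ [9/65, 43/130)
j=3 picked index 4: u0 ∈ [17/130, 2/5)
j=4 picked index 4: u0 ∈ [-9/130, 1/5)
intersection: [9/65, 5/26)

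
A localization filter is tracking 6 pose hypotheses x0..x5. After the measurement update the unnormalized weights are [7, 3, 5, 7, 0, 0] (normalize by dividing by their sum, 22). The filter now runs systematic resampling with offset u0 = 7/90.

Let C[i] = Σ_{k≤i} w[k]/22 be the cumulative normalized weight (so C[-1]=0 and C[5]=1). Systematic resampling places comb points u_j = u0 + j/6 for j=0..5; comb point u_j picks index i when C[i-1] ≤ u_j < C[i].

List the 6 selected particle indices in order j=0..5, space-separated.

C = [7/22, 5/11, 15/22, 1, 1, 1]
j=0: u_0=7/90 ∈ [0, 7/22) → index 0
j=1: u_1=11/45 ∈ [0, 7/22) → index 0
j=2: u_2=37/90 ∈ [7/22, 5/11) → index 1
j=3: u_3=26/45 ∈ [5/11, 15/22) → index 2
j=4: u_4=67/90 ∈ [15/22, 1) → index 3
j=5: u_5=41/45 ∈ [15/22, 1) → index 3

0 0 1 2 3 3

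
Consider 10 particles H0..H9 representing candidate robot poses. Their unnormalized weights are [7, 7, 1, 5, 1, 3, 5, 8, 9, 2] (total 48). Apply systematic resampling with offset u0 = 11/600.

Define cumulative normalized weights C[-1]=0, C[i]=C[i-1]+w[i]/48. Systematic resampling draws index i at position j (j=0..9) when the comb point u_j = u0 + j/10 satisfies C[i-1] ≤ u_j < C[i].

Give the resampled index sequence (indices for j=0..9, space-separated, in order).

C = [7/48, 7/24, 5/16, 5/12, 7/16, 1/2, 29/48, 37/48, 23/24, 1]
j=0: u_0=11/600 ∈ [0, 7/48) → index 0
j=1: u_1=71/600 ∈ [0, 7/48) → index 0
j=2: u_2=131/600 ∈ [7/48, 7/24) → index 1
j=3: u_3=191/600 ∈ [5/16, 5/12) → index 3
j=4: u_4=251/600 ∈ [5/12, 7/16) → index 4
j=5: u_5=311/600 ∈ [1/2, 29/48) → index 6
j=6: u_6=371/600 ∈ [29/48, 37/48) → index 7
j=7: u_7=431/600 ∈ [29/48, 37/48) → index 7
j=8: u_8=491/600 ∈ [37/48, 23/24) → index 8
j=9: u_9=551/600 ∈ [37/48, 23/24) → index 8

0 0 1 3 4 6 7 7 8 8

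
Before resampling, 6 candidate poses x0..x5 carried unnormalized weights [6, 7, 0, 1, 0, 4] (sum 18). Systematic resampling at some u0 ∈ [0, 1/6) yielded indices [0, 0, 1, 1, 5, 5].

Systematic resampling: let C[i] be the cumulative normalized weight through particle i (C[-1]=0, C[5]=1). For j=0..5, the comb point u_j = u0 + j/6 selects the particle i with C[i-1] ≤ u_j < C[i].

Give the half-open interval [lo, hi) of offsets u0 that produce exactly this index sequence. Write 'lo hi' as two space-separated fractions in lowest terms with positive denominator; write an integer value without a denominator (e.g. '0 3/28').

1/9 1/6

C = [1/3, 13/18, 13/18, 7/9, 7/9, 1]
j=0 picked index 0: u0 ∈ [0, 1/3)
j=1 picked index 0: u0 ∈ [-1/6, 1/6)
j=2 picked index 1: u0 ∈ [0, 7/18)
j=3 picked index 1: u0 ∈ [-1/6, 2/9)
j=4 picked index 5: u0 ∈ [1/9, 1/3)
j=5 picked index 5: u0 ∈ [-1/18, 1/6)
intersection: [1/9, 1/6)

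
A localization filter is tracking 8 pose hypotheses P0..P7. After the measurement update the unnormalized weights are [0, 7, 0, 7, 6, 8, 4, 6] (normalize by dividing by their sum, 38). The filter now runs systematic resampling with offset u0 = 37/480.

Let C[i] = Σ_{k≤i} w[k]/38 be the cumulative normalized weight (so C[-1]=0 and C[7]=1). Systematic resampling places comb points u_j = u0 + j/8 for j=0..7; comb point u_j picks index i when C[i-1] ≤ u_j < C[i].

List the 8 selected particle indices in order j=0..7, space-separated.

1 3 3 4 5 5 6 7

C = [0, 7/38, 7/38, 7/19, 10/19, 14/19, 16/19, 1]
j=0: u_0=37/480 ∈ [0, 7/38) → index 1
j=1: u_1=97/480 ∈ [7/38, 7/19) → index 3
j=2: u_2=157/480 ∈ [7/38, 7/19) → index 3
j=3: u_3=217/480 ∈ [7/19, 10/19) → index 4
j=4: u_4=277/480 ∈ [10/19, 14/19) → index 5
j=5: u_5=337/480 ∈ [10/19, 14/19) → index 5
j=6: u_6=397/480 ∈ [14/19, 16/19) → index 6
j=7: u_7=457/480 ∈ [16/19, 1) → index 7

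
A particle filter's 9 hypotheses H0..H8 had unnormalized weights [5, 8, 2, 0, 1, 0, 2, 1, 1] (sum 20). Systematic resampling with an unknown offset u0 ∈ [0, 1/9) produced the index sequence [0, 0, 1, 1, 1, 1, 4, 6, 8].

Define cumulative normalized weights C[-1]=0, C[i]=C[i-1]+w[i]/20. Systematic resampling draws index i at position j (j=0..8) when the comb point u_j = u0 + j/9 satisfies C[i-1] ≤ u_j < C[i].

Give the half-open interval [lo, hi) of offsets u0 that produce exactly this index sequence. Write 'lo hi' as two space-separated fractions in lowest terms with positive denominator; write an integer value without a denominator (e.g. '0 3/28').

C = [1/4, 13/20, 3/4, 3/4, 4/5, 4/5, 9/10, 19/20, 1]
j=0 picked index 0: u0 ∈ [0, 1/4)
j=1 picked index 0: u0 ∈ [-1/9, 5/36)
j=2 picked index 1: u0 ∈ [1/36, 77/180)
j=3 picked index 1: u0 ∈ [-1/12, 19/60)
j=4 picked index 1: u0 ∈ [-7/36, 37/180)
j=5 picked index 1: u0 ∈ [-11/36, 17/180)
j=6 picked index 4: u0 ∈ [1/12, 2/15)
j=7 picked index 6: u0 ∈ [1/45, 11/90)
j=8 picked index 8: u0 ∈ [11/180, 1/9)
intersection: [1/12, 17/180)

1/12 17/180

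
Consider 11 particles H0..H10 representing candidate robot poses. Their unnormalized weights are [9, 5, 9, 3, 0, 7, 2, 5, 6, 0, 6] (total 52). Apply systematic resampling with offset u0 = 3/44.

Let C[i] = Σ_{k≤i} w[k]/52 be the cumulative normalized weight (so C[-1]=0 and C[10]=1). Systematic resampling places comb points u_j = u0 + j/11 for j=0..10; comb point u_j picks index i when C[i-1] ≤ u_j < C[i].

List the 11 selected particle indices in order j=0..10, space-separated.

C = [9/52, 7/26, 23/52, 1/2, 1/2, 33/52, 35/52, 10/13, 23/26, 23/26, 1]
j=0: u_0=3/44 ∈ [0, 9/52) → index 0
j=1: u_1=7/44 ∈ [0, 9/52) → index 0
j=2: u_2=1/4 ∈ [9/52, 7/26) → index 1
j=3: u_3=15/44 ∈ [7/26, 23/52) → index 2
j=4: u_4=19/44 ∈ [7/26, 23/52) → index 2
j=5: u_5=23/44 ∈ [1/2, 33/52) → index 5
j=6: u_6=27/44 ∈ [1/2, 33/52) → index 5
j=7: u_7=31/44 ∈ [35/52, 10/13) → index 7
j=8: u_8=35/44 ∈ [10/13, 23/26) → index 8
j=9: u_9=39/44 ∈ [23/26, 1) → index 10
j=10: u_10=43/44 ∈ [23/26, 1) → index 10

0 0 1 2 2 5 5 7 8 10 10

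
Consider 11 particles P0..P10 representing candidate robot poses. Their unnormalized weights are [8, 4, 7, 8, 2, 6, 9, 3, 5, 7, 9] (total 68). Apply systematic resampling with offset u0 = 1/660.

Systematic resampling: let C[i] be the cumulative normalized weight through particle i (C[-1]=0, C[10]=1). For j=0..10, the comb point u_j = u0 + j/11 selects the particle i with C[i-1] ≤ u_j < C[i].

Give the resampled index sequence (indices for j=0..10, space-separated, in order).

0 0 2 2 3 5 6 6 8 9 10

C = [2/17, 3/17, 19/68, 27/68, 29/68, 35/68, 11/17, 47/68, 13/17, 59/68, 1]
j=0: u_0=1/660 ∈ [0, 2/17) → index 0
j=1: u_1=61/660 ∈ [0, 2/17) → index 0
j=2: u_2=11/60 ∈ [3/17, 19/68) → index 2
j=3: u_3=181/660 ∈ [3/17, 19/68) → index 2
j=4: u_4=241/660 ∈ [19/68, 27/68) → index 3
j=5: u_5=301/660 ∈ [29/68, 35/68) → index 5
j=6: u_6=361/660 ∈ [35/68, 11/17) → index 6
j=7: u_7=421/660 ∈ [35/68, 11/17) → index 6
j=8: u_8=481/660 ∈ [47/68, 13/17) → index 8
j=9: u_9=541/660 ∈ [13/17, 59/68) → index 9
j=10: u_10=601/660 ∈ [59/68, 1) → index 10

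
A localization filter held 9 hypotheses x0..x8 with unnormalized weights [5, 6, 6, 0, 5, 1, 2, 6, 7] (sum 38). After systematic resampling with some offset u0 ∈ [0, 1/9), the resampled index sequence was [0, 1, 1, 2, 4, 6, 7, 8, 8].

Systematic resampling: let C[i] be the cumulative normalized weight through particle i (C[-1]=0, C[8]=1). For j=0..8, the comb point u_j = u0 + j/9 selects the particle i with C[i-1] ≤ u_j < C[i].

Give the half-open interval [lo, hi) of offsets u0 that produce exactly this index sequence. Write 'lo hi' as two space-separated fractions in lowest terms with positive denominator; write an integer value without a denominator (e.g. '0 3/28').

C = [5/38, 11/38, 17/38, 17/38, 11/19, 23/38, 25/38, 31/38, 1]
j=0 picked index 0: u0 ∈ [0, 5/38)
j=1 picked index 1: u0 ∈ [7/342, 61/342)
j=2 picked index 1: u0 ∈ [-31/342, 23/342)
j=3 picked index 2: u0 ∈ [-5/114, 13/114)
j=4 picked index 4: u0 ∈ [1/342, 23/171)
j=5 picked index 6: u0 ∈ [17/342, 35/342)
j=6 picked index 7: u0 ∈ [-1/114, 17/114)
j=7 picked index 8: u0 ∈ [13/342, 2/9)
j=8 picked index 8: u0 ∈ [-25/342, 1/9)
intersection: [17/342, 23/342)

17/342 23/342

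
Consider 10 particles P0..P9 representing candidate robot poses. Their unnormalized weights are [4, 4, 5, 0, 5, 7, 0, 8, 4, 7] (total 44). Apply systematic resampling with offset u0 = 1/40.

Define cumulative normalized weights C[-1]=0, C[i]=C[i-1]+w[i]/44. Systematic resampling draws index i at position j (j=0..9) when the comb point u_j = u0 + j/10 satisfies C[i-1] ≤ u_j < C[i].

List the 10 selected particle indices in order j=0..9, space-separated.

C = [1/11, 2/11, 13/44, 13/44, 9/22, 25/44, 25/44, 3/4, 37/44, 1]
j=0: u_0=1/40 ∈ [0, 1/11) → index 0
j=1: u_1=1/8 ∈ [1/11, 2/11) → index 1
j=2: u_2=9/40 ∈ [2/11, 13/44) → index 2
j=3: u_3=13/40 ∈ [13/44, 9/22) → index 4
j=4: u_4=17/40 ∈ [9/22, 25/44) → index 5
j=5: u_5=21/40 ∈ [9/22, 25/44) → index 5
j=6: u_6=5/8 ∈ [25/44, 3/4) → index 7
j=7: u_7=29/40 ∈ [25/44, 3/4) → index 7
j=8: u_8=33/40 ∈ [3/4, 37/44) → index 8
j=9: u_9=37/40 ∈ [37/44, 1) → index 9

0 1 2 4 5 5 7 7 8 9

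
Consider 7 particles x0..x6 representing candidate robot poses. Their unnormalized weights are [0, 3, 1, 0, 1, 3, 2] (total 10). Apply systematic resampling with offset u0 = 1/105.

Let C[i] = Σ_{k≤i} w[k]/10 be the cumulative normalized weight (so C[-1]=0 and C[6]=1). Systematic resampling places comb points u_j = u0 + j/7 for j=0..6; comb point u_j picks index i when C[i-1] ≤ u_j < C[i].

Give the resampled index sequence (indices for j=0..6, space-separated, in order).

1 1 1 4 5 5 6

C = [0, 3/10, 2/5, 2/5, 1/2, 4/5, 1]
j=0: u_0=1/105 ∈ [0, 3/10) → index 1
j=1: u_1=16/105 ∈ [0, 3/10) → index 1
j=2: u_2=31/105 ∈ [0, 3/10) → index 1
j=3: u_3=46/105 ∈ [2/5, 1/2) → index 4
j=4: u_4=61/105 ∈ [1/2, 4/5) → index 5
j=5: u_5=76/105 ∈ [1/2, 4/5) → index 5
j=6: u_6=13/15 ∈ [4/5, 1) → index 6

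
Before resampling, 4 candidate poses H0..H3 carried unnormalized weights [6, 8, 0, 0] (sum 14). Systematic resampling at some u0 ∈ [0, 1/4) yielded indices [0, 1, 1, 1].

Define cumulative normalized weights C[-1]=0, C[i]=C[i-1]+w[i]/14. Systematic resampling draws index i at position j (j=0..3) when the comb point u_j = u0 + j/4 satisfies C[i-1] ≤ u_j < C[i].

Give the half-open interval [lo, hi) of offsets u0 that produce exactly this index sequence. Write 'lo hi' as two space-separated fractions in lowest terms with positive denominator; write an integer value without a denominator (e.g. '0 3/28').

C = [3/7, 1, 1, 1]
j=0 picked index 0: u0 ∈ [0, 3/7)
j=1 picked index 1: u0 ∈ [5/28, 3/4)
j=2 picked index 1: u0 ∈ [-1/14, 1/2)
j=3 picked index 1: u0 ∈ [-9/28, 1/4)
intersection: [5/28, 1/4)

5/28 1/4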